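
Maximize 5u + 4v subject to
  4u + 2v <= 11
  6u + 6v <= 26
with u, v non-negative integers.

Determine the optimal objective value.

(u,v)=(1,3) is feasible, giving 17.
(u,v)=(0,4) is feasible, giving 16.
(u,v)=(1,2) is feasible, giving 13.
The best lattice point is (1,3), giving 17.

17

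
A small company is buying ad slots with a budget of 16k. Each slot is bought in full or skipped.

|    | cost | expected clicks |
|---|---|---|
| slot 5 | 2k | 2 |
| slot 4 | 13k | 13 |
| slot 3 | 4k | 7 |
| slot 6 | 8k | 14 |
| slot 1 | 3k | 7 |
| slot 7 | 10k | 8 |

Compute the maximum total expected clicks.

Allowing fractional choices, the relaxed optimum would be about 29.0, but ad slots are indivisible.
slot 3 + slot 6 + slot 1: cost 4 + 8 + 3 = 15 ≤ 16, expected clicks 7 + 14 + 7 = 28.
slot 5 + slot 6 + slot 1: cost 2 + 8 + 3 = 13 ≤ 16, expected clicks 2 + 14 + 7 = 23.
slot 5 + slot 3 + slot 6: cost 2 + 4 + 8 = 14 ≤ 16, expected clicks 2 + 7 + 14 = 23.
Best is slot 3, slot 6, and slot 1 with total expected clicks 28.

28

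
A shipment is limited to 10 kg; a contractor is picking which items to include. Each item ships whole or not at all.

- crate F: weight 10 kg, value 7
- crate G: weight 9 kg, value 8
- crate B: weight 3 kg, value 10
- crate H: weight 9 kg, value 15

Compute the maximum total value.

This is an integer program with binary decision variables.
Allowing fractional choices, the relaxed optimum would be about 21.7, but items are indivisible.
crate B: weight 3 ≤ 10, value 10.
crate G: weight 9 ≤ 10, value 8.
crate H: weight 9 ≤ 10, value 15.
Best is crate H with total value 15.

15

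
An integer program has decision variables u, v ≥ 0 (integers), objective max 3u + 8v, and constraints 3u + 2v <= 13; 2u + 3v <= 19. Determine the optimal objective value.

48

(u,v)=(0,6) is feasible, giving 48.
(u,v)=(1,5) is feasible, giving 43.
(u,v)=(0,5) is feasible, giving 40.
No feasible integer point exceeds 48.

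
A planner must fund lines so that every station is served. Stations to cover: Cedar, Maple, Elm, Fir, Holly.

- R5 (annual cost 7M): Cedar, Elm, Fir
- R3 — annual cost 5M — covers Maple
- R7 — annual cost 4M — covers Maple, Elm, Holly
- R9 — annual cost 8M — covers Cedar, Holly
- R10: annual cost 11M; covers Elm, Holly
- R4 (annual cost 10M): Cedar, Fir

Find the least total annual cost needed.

11

Choose R5 and R7: together they cover Cedar, Maple, Elm, Fir, Holly — every station.
Total annual cost: 7 + 4 = 11.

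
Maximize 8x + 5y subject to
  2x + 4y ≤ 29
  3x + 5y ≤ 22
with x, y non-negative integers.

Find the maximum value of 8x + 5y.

The continuous relaxation peaks at (7.33, 0) with value 58.67; rounding to a feasible lattice point costs some objective.
(x,y)=(7,0): 2·7+4·0=14≤29, 3·7+5·0=21≤22, objective 56.
(x,y)=(6,0): 2·6+4·0=12≤29, 3·6+5·0=18≤22, objective 48.
The best lattice point is (7,0), giving 56.

56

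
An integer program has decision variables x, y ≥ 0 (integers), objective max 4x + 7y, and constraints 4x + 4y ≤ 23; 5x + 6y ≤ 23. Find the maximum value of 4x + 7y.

Relaxing integrality, the LP optimum is 26.83 at (x,y) = (0, 3.83), which is not an integer point.
(x,y)=(1,3): 4·1+4·3=16≤23, 5·1+6·3=23≤23, objective 25.
(x,y)=(2,2): 4·2+4·2=16≤23, 5·2+6·2=22≤23, objective 22.
(x,y)=(0,3): 4·0+4·3=12≤23, 5·0+6·3=18≤23, objective 21.
Maximum is 25 at (x,y)=(1,3).

25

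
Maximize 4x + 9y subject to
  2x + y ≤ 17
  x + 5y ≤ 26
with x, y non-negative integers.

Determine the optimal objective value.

The continuous relaxation peaks at (6.56, 3.89) with value 61.22; rounding to a feasible lattice point costs some objective.
(x,y)=(6,4): 2·6+1·4=16≤17, 1·6+5·4=26≤26, objective 60.
(x,y)=(5,4): 2·5+1·4=14≤17, 1·5+5·4=25≤26, objective 56.
Maximum is 60 at (x,y)=(6,4).

60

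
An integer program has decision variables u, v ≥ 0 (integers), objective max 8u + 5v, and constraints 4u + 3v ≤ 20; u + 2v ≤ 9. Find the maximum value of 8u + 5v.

40

(u,v)=(5,0): 4·5+3·0=20≤20, 1·5+2·0=5≤9, objective 40.
(u,v)=(4,1): 4·4+3·1=19≤20, 1·4+2·1=6≤9, objective 37.
Maximum is 40 at (u,v)=(5,0).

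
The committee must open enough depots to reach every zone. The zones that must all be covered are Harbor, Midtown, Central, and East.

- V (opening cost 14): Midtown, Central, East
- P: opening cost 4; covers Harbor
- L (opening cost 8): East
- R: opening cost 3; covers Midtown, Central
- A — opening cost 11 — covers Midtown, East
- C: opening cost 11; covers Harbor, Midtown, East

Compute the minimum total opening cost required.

14

The greedy cost-per-new-zone heuristic would pick R, P, and L for 15, but a cheaper cover exists.
Choose R and C: together they cover Harbor, Midtown, Central, East — every zone.
Total opening cost: 3 + 11 = 14.
No cover costs less than 14.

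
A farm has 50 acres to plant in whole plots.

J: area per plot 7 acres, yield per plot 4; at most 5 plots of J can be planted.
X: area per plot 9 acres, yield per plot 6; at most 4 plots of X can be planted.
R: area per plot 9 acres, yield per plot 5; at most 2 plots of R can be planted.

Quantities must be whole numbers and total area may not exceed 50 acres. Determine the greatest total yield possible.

This is a bounded integer knapsack.
X has the best ratio (6/9); taking only X gives at most 4×6 = 24 (stopped by the supply cap of 4).
Mixing does better — 2×J and 4×X: area 50 ≤ 50, yield 2·4 + 4·6 = 32.

32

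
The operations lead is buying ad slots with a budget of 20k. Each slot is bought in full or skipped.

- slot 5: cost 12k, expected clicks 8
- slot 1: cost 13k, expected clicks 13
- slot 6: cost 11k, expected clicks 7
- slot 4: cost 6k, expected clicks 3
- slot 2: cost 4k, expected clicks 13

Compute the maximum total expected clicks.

26

Allowing fractional choices, the relaxed optimum would be about 28.0, but ad slots are indivisible.
slot 5 + slot 2: cost 12 + 4 = 16 ≤ 20, expected clicks 8 + 13 = 21.
slot 1 + slot 2: cost 13 + 4 = 17 ≤ 20, expected clicks 13 + 13 = 26.
Best is slot 1 and slot 2 with total expected clicks 26.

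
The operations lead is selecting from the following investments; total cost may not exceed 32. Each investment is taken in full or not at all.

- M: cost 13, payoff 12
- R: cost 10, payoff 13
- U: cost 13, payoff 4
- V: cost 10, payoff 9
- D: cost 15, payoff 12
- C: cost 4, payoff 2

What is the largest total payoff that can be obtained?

Take M, R, and C: cost 13 + 10 + 4 = 27 ≤ 32, payoff 12 + 13 + 2 = 27.
No feasible combination exceeds this.

27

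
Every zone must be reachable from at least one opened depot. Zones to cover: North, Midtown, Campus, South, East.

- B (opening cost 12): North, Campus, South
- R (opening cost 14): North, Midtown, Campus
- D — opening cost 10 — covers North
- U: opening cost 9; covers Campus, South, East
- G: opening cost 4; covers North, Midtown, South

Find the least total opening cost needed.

Choose U and G: together they cover North, Midtown, Campus, South, East — every zone.
Total opening cost: 9 + 4 = 13.
No cover costs less than 13.

13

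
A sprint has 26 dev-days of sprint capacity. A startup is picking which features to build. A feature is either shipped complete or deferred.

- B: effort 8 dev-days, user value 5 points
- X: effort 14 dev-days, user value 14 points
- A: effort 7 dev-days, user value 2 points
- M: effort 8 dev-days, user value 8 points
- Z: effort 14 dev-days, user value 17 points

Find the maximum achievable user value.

Treat it as a binary knapsack problem.
Take M and Z: effort 8 + 14 = 22 ≤ 26, user value 8 + 17 = 25.
No other feasible combination does better.

25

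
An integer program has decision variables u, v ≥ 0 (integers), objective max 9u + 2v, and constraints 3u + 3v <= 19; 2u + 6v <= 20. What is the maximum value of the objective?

54

The continuous relaxation peaks at (6.33, 0) with value 57.00; rounding to a feasible lattice point costs some objective.
(u,v)=(6,0): 3·6+3·0=18≤19, 2·6+6·0=12≤20, objective 54.
(u,v)=(5,1): 3·5+3·1=18≤19, 2·5+6·1=16≤20, objective 47.
The best lattice point is (6,0), giving 54.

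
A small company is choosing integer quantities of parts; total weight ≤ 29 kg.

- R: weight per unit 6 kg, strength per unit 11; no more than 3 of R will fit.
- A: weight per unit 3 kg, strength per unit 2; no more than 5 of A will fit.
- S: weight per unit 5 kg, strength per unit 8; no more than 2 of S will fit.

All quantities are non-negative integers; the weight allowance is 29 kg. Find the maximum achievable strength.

R has the best ratio (11/6); taking only R gives at most 3×11 = 33 (stopped by the supply cap of 3).
Mixing does better — 3×R and 2×S: weight 28 ≤ 29, strength 3·11 + 2·8 = 49.

49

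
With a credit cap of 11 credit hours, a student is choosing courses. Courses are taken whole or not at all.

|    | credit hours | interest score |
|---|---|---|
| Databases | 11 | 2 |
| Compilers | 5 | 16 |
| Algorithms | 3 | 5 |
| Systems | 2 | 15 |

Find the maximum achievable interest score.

36

This is an integer program with binary decision variables.
Allowing fractional choices, the relaxed optimum would be about 36.2, but courses are indivisible.
Compilers + Algorithms: credit hours 5 + 3 = 8 ≤ 11, interest score 16 + 5 = 21.
Compilers + Systems: credit hours 5 + 2 = 7 ≤ 11, interest score 16 + 15 = 31.
Compilers + Algorithms + Systems: credit hours 5 + 3 + 2 = 10 ≤ 11, interest score 16 + 5 + 15 = 36.
Best is Compilers, Algorithms, and Systems with total interest score 36.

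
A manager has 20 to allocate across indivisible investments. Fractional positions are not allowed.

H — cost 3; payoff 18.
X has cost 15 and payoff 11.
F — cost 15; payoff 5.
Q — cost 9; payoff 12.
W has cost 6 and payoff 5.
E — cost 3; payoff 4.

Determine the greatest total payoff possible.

35

Allowing fractional choices, the relaxed optimum would be about 38.2, but investments are indivisible.
H + Q + E: cost 3 + 9 + 3 = 15 ≤ 20, payoff 18 + 12 + 4 = 34.
H + Q + W: cost 3 + 9 + 6 = 18 ≤ 20, payoff 18 + 12 + 5 = 35.
Best is H, Q, and W with total payoff 35.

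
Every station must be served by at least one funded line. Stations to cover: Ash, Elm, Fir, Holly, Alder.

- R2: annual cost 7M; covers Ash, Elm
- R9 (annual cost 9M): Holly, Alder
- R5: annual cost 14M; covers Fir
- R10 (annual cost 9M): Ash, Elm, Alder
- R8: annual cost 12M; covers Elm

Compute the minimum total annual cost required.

30

The greedy cost-per-new-station heuristic would pick R10, R9, and R5 for 32, but a cheaper cover exists.
Choose R2, R9, and R5: together they cover Ash, Elm, Fir, Holly, Alder — every station.
Total annual cost: 7 + 9 + 14 = 30.
No cover costs less than 30.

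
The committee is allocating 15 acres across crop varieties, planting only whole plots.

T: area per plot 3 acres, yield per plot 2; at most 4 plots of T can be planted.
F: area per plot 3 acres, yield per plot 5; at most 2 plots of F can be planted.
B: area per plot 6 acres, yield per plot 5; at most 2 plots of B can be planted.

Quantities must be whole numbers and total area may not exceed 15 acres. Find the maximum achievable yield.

17

3×T and 2×F: area 15 ≤ 15, yield 3·2 + 2·5 = 16.
1×T, 2×F, and 1×B: area 15 ≤ 15, yield 1·2 + 2·5 + 1·5 = 17.
Best is 17.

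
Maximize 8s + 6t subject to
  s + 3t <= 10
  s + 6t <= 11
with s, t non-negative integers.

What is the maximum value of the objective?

(s,t)=(10,0): 1·10+3·0=10≤10, 1·10+6·0=10≤11, objective 80.
(s,t)=(9,0): 1·9+3·0=9≤10, 1·9+6·0=9≤11, objective 72.
Maximum is 80 at (s,t)=(10,0).

80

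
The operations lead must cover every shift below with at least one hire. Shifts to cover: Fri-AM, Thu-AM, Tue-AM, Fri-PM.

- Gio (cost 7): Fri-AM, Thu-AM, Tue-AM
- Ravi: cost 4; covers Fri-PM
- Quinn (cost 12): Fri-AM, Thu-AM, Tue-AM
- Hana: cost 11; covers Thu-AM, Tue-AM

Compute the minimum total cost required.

11

Choose Gio and Ravi: together they cover Fri-AM, Thu-AM, Tue-AM, Fri-PM — every shift.
Total cost: 7 + 4 = 11.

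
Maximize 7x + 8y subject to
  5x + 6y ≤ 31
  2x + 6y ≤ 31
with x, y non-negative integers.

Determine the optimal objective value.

The continuous relaxation peaks at (6.2, 0) with value 43.40; rounding to a feasible lattice point costs some objective.
(x,y)=(5,1): 5·5+6·1=31≤31, 2·5+6·1=16≤31, objective 43.
(x,y)=(6,0): 5·6+6·0=30≤31, 2·6+6·0=12≤31, objective 42.
(x,y)=(4,1): 5·4+6·1=26≤31, 2·4+6·1=14≤31, objective 36.
(x,y)=(5,0): 5·5+6·0=25≤31, 2·5+6·0=10≤31, objective 35.
Maximum is 43 at (x,y)=(5,1).

43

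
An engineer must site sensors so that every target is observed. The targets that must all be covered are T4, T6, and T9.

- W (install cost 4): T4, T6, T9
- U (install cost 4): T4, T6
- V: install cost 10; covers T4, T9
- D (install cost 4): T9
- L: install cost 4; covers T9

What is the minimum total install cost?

W alone covers T4, T6, T9 — every target.
Total install cost: 4.
No cover costs less than 4.

4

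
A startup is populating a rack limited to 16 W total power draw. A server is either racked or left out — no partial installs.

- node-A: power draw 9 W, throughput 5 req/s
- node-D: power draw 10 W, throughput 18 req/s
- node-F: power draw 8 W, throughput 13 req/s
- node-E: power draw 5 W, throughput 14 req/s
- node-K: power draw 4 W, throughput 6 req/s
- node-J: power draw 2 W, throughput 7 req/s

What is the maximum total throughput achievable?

This is an integer program with binary decision variables.
Allowing fractional choices, the relaxed optimum would be about 37.2, but servers are indivisible.
node-F + node-E + node-J: power draw 8 + 5 + 2 = 15 ≤ 16, throughput 13 + 14 + 7 = 34.
node-D + node-E: power draw 10 + 5 = 15 ≤ 16, throughput 18 + 14 = 32.
node-D + node-K + node-J: power draw 10 + 4 + 2 = 16 ≤ 16, throughput 18 + 6 + 7 = 31.
Best is node-F, node-E, and node-J with total throughput 34.

34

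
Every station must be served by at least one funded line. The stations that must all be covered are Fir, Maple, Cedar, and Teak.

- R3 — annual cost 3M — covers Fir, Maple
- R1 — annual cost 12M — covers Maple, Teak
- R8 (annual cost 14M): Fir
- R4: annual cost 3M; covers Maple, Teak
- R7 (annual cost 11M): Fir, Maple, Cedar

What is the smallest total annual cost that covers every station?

14

The greedy cost-per-new-station heuristic would pick R3, R4, and R7 for 17, but a cheaper cover exists.
Choose R4 and R7: together they cover Fir, Maple, Cedar, Teak — every station.
Total annual cost: 3 + 11 = 14.
No cover costs less than 14.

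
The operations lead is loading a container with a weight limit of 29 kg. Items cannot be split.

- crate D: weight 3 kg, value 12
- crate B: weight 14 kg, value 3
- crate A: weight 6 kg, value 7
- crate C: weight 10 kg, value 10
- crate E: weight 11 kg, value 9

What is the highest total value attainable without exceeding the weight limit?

31

Allowing fractional choices, the relaxed optimum would be about 37.2, but items are indivisible.
crate D + crate C + crate E: weight 3 + 10 + 11 = 24 ≤ 29, value 12 + 10 + 9 = 31.
crate D + crate A + crate C: weight 3 + 6 + 10 = 19 ≤ 29, value 12 + 7 + 10 = 29.
Best is crate D, crate C, and crate E with total value 31.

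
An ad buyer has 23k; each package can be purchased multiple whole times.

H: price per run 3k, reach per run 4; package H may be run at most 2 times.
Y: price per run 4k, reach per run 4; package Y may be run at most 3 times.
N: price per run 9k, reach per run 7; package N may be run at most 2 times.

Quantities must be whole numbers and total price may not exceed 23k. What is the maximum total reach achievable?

23

H has the best ratio (4/3); taking only H gives at most 2×4 = 8 (stopped by the supply cap of 2).
Mixing does better — 2×H, 2×Y, and 1×N: price 23 ≤ 23, reach 2·4 + 2·4 + 1·7 = 23.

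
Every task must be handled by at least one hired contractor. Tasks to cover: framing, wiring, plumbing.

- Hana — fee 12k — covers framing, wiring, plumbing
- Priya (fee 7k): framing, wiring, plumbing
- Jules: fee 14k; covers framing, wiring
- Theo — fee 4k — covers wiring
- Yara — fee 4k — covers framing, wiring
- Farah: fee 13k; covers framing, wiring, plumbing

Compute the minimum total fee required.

7

The greedy cost-per-new-task heuristic would pick Yara and Priya for 11, but a cheaper cover exists.
Priya alone covers framing, wiring, plumbing — every task.
Total fee: 7.
No cover costs less than 7.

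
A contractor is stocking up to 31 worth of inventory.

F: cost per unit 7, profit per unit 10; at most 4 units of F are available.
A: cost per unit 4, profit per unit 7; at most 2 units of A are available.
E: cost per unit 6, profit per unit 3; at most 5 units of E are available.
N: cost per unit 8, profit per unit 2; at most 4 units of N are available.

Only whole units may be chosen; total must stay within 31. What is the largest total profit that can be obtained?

A has the best ratio (7/4); taking only A gives at most 2×7 = 14 (stopped by the supply cap of 2).
Mixing does better — 3×F and 2×A: cost 29 ≤ 31, profit 3·10 + 2·7 = 44.

44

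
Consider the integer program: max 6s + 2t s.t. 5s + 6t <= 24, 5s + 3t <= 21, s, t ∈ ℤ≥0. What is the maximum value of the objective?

24

(s,t)=(4,0): 5·4+6·0=20≤24, 5·4+3·0=20≤21, objective 24.
(s,t)=(3,1): 5·3+6·1=21≤24, 5·3+3·1=18≤21, objective 20.
(s,t)=(3,0): 5·3+6·0=15≤24, 5·3+3·0=15≤21, objective 18.
The best lattice point is (4,0), giving 24.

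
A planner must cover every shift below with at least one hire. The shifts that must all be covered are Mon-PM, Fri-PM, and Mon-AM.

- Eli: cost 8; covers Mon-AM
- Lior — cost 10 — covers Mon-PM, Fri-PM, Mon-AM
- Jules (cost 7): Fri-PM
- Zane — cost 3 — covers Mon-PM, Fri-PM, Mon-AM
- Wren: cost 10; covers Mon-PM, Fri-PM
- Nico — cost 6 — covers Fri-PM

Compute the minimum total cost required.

This is a weighted set-cover instance.
Zane alone covers Mon-PM, Fri-PM, Mon-AM — every shift.
Total cost: 3.

3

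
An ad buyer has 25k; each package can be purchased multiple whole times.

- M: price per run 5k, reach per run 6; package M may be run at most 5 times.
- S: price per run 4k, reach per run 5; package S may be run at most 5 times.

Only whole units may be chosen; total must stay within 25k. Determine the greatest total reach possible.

31

Take 1×M and 5×S: price 25 ≤ 25, reach 1·6 + 5·5 = 31.
S has the best ratio (5/4) and is taken to its limit of 5; remaining capacity is filled optimally with the others.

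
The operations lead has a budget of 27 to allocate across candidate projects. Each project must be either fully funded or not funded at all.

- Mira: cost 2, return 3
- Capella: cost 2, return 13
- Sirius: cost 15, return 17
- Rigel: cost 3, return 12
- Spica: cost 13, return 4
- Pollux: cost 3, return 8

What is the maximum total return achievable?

Capella + Sirius + Rigel + Pollux: cost 2 + 15 + 3 + 3 = 23 ≤ 27, return 13 + 17 + 12 + 8 = 50.
Mira + Capella + Sirius + Rigel: cost 2 + 2 + 15 + 3 = 22 ≤ 27, return 3 + 13 + 17 + 12 = 45.
Mira + Capella + Sirius + Rigel + Pollux: cost 2 + 2 + 15 + 3 + 3 = 25 ≤ 27, return 3 + 13 + 17 + 12 + 8 = 53.
Best is Mira, Capella, Sirius, Rigel, and Pollux with total return 53.

53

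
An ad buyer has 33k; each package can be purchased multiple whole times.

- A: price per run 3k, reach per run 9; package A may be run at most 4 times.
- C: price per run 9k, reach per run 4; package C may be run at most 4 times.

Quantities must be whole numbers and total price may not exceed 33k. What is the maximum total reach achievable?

44

Take 4×A and 2×C: price 30 ≤ 33, reach 4·9 + 2·4 = 44.
A has the best ratio (9/3) and is taken to its limit of 4; remaining capacity is filled optimally with the others.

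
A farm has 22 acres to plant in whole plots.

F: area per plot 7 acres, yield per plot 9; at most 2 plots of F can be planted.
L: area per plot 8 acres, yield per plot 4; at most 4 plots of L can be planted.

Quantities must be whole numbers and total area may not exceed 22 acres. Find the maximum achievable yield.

22

2×F: area 14 ≤ 22, yield 2·9 = 18.
2×F and 1×L: area 22 ≤ 22, yield 2·9 + 1·4 = 22.
Best is 22.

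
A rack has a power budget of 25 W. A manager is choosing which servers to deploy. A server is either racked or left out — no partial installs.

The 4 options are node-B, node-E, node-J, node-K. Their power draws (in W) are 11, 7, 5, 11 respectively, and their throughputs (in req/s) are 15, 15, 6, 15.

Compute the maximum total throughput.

node-E + node-J + node-K: power draw 7 + 5 + 11 = 23 ≤ 25, throughput 15 + 6 + 15 = 36.
node-B + node-E + node-J: power draw 11 + 7 + 5 = 23 ≤ 25, throughput 15 + 15 + 6 = 36.
The maximum throughput is 36; one optimal choice is node-B, node-E, and node-J.

36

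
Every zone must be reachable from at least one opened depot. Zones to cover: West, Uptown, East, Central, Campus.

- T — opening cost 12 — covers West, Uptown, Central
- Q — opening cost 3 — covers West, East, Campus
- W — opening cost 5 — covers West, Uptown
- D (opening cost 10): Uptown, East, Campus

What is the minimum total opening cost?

The greedy cost-per-new-zone heuristic would pick Q, W, and T for 20, but a cheaper cover exists.
Choose T and Q: together they cover West, Uptown, East, Central, Campus — every zone.
Total opening cost: 12 + 3 = 15.
No cover costs less than 15.

15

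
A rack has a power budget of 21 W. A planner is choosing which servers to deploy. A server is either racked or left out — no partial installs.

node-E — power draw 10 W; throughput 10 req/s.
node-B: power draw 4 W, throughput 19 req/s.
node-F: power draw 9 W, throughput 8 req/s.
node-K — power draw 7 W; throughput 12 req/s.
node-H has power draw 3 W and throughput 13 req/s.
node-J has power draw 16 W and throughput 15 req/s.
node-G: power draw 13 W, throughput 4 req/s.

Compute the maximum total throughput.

node-B + node-K + node-H: power draw 4 + 7 + 3 = 14 ≤ 21, throughput 19 + 12 + 13 = 44.
node-E + node-B + node-H: power draw 10 + 4 + 3 = 17 ≤ 21, throughput 10 + 19 + 13 = 42.
node-E + node-B + node-K: power draw 10 + 4 + 7 = 21 ≤ 21, throughput 10 + 19 + 12 = 41.
Best is node-B, node-K, and node-H with total throughput 44.

44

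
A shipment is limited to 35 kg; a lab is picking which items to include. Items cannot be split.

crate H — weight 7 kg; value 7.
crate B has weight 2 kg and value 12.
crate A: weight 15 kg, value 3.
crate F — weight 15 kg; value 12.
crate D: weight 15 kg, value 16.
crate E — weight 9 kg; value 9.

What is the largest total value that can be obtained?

44

Take crate H, crate B, crate D, and crate E: weight 7 + 2 + 15 + 9 = 33 ≤ 35, value 7 + 12 + 16 + 9 = 44.
No other feasible combination does better.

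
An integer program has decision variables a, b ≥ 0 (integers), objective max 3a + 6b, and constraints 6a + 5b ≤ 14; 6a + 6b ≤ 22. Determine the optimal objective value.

12

The continuous relaxation peaks at (0, 2.8) with value 16.80; rounding to a feasible lattice point costs some objective.
(a,b)=(0,2): 6·0+5·2=10≤14, 6·0+6·2=12≤22, objective 12.
(a,b)=(1,1): 6·1+5·1=11≤14, 6·1+6·1=12≤22, objective 9.
(a,b)=(0,1): 6·0+5·1=5≤14, 6·0+6·1=6≤22, objective 6.
Maximum is 12 at (a,b)=(0,2).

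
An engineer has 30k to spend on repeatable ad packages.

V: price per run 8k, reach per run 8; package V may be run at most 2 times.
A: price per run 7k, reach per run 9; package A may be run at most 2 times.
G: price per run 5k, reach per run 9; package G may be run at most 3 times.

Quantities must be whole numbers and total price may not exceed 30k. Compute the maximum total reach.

45

Take 2×A and 3×G: price 29 ≤ 30, reach 2·9 + 3·9 = 45.
G has the best ratio (9/5) and is taken to its limit of 3; remaining capacity is filled optimally with the others.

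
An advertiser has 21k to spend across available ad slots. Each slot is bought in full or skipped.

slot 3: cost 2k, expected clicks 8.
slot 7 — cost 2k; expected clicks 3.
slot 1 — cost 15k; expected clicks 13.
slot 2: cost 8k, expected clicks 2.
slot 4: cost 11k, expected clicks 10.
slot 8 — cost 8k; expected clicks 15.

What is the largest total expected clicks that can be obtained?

slot 3 + slot 7 + slot 2 + slot 8: cost 2 + 2 + 8 + 8 = 20 ≤ 21, expected clicks 8 + 3 + 2 + 15 = 28.
slot 3 + slot 4 + slot 8: cost 2 + 11 + 8 = 21 ≤ 21, expected clicks 8 + 10 + 15 = 33.
Best is slot 3, slot 4, and slot 8 with total expected clicks 33.

33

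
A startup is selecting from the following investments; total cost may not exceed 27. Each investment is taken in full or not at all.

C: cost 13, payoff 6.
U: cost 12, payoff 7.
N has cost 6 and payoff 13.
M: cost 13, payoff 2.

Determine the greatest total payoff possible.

Take U and N: cost 12 + 6 = 18 ≤ 27, payoff 7 + 13 = 20.
No other feasible combination does better.

20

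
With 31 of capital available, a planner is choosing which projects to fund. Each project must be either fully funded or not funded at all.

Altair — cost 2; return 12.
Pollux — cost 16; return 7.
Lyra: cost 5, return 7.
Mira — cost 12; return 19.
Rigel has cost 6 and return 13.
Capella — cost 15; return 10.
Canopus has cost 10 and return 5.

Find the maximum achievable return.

51

Altair + Mira + Rigel + Canopus: cost 2 + 12 + 6 + 10 = 30 ≤ 31, return 12 + 19 + 13 + 5 = 49.
Altair + Lyra + Mira + Rigel: cost 2 + 5 + 12 + 6 = 25 ≤ 31, return 12 + 7 + 19 + 13 = 51.
Altair + Mira + Rigel: cost 2 + 12 + 6 = 20 ≤ 31, return 12 + 19 + 13 = 44.
Best is Altair, Lyra, Mira, and Rigel with total return 51.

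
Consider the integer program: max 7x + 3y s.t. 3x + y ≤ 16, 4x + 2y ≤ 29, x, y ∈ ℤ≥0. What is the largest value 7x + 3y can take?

44

The continuous relaxation peaks at (1.5, 11.5) with value 45.00; rounding to a feasible lattice point costs some objective.
(x,y)=(2,10): 3·2+1·10=16≤16, 4·2+2·10=28≤29, objective 44.
(x,y)=(1,12): 3·1+1·12=15≤16, 4·1+2·12=28≤29, objective 43.
(x,y)=(2,9): 3·2+1·9=15≤16, 4·2+2·9=26≤29, objective 41.
The best lattice point is (2,10), giving 44.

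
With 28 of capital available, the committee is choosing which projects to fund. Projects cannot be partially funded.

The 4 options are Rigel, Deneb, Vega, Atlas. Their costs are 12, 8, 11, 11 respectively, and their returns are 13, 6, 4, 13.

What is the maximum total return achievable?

26

Take Rigel and Atlas: cost 12 + 11 = 23 ≤ 28, return 13 + 13 = 26.
No other feasible combination does better.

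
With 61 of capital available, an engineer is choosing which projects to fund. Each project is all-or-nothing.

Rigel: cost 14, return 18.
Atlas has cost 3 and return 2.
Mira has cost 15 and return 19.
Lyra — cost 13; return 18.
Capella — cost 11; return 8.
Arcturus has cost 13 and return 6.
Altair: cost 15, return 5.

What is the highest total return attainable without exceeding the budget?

65

This is a 0-1 knapsack instance.
Take Rigel, Atlas, Mira, Lyra, and Capella: cost 14 + 3 + 15 + 13 + 11 = 56 ≤ 61, return 18 + 2 + 19 + 18 + 8 = 65.
No other feasible combination does better.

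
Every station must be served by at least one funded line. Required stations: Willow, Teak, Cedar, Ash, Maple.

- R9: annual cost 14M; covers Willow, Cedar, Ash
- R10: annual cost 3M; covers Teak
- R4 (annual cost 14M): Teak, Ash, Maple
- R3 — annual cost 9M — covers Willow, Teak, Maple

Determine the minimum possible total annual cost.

23

This is a weighted set-cover instance.
Choose R9 and R3: together they cover Willow, Teak, Cedar, Ash, Maple — every station.
Total annual cost: 14 + 9 = 23.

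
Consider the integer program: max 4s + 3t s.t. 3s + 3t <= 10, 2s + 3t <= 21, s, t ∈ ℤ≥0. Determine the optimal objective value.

12

The continuous relaxation peaks at (3.33, 0) with value 13.33; rounding to a feasible lattice point costs some objective.
(s,t)=(3,0) is feasible, giving 12.
(s,t)=(2,1) is feasible, giving 11.
(s,t)=(2,0) is feasible, giving 8.
Maximum is 12 at (s,t)=(3,0).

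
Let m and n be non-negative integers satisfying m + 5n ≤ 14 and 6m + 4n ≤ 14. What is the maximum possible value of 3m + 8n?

19

Relaxing integrality, the LP optimum is 23.15 at (m,n) = (0.538, 2.69), which is not an integer point.
(m,n)=(1,2): 1·1+5·2=11≤14, 6·1+4·2=14≤14, objective 19.
(m,n)=(0,2): 1·0+5·2=10≤14, 6·0+4·2=8≤14, objective 16.
(m,n)=(1,1): 1·1+5·1=6≤14, 6·1+4·1=10≤14, objective 11.
The best lattice point is (1,2), giving 19.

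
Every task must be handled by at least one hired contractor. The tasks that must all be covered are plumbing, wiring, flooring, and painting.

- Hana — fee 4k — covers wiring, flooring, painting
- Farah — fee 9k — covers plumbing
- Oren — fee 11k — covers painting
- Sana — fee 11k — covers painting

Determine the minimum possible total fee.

13

Choose Hana and Farah: together they cover plumbing, wiring, flooring, painting — every task.
Total fee: 4 + 9 = 13.
No cover costs less than 13.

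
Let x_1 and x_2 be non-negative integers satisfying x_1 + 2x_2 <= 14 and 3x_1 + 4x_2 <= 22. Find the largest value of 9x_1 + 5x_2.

Relaxing integrality, the LP optimum is 66.00 at (x_1,x_2) = (7.33, 0), which is not an integer point.
(x_1,x_2)=(7,0): 1·7+2·0=7≤14, 3·7+4·0=21≤22, objective 63.
(x_1,x_2)=(6,1): 1·6+2·1=8≤14, 3·6+4·1=22≤22, objective 59.
(x_1,x_2)=(6,0): 1·6+2·0=6≤14, 3·6+4·0=18≤22, objective 54.
Maximum is 63 at (x_1,x_2)=(7,0).

63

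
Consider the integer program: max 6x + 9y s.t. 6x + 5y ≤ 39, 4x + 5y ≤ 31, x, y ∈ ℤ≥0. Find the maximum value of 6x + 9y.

54

The continuous relaxation peaks at (0, 6.2) with value 55.80; rounding to a feasible lattice point costs some objective.
(x,y)=(0,6): 6·0+5·6=30≤39, 4·0+5·6=30≤31, objective 54.
(x,y)=(1,5): 6·1+5·5=31≤39, 4·1+5·5=29≤31, objective 51.
(x,y)=(0,5): 6·0+5·5=25≤39, 4·0+5·5=25≤31, objective 45.
Maximum is 54 at (x,y)=(0,6).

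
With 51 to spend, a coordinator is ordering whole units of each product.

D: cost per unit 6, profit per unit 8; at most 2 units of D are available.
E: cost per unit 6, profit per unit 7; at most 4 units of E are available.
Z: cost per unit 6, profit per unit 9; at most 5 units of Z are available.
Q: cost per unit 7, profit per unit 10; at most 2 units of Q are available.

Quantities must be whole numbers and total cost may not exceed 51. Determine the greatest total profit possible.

73

Take 1×D, 5×Z, and 2×Q: cost 50 ≤ 51, profit 1·8 + 5·9 + 2·10 = 73.
Z has the best ratio (9/6) and is taken to its limit of 5; remaining capacity is filled optimally with the others.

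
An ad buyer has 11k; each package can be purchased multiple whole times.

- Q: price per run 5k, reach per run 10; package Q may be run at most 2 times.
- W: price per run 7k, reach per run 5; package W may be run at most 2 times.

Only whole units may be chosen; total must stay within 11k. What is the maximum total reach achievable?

This is a bounded integer knapsack.
2×Q: price 10 ≤ 11, reach 2·10 = 20.
1×Q: price 5 ≤ 11, reach 1·10 = 10.
Best is 20.

20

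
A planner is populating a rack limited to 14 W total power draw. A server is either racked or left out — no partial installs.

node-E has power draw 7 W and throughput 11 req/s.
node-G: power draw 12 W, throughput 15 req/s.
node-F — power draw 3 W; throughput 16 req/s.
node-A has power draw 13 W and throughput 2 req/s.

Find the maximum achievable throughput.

27

This is an integer program with binary decision variables.
Take node-E and node-F: power draw 7 + 3 = 10 ≤ 14, throughput 11 + 16 = 27.
No other feasible combination does better.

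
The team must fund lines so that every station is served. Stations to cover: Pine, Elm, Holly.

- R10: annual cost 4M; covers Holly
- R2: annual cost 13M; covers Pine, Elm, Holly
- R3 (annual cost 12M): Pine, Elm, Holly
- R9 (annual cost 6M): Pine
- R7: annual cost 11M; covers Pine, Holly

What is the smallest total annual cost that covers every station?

R3 alone covers Pine, Elm, Holly — every station.
Total annual cost: 12.

12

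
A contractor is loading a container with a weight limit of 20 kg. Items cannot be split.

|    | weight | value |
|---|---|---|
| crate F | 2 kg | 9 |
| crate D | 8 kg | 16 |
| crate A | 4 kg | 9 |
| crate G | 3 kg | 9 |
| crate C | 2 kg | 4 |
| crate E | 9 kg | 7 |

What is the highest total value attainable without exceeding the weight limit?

Treat it as a binary knapsack problem.
Allowing fractional choices, the relaxed optimum would be about 47.8, but items are indivisible.
crate F + crate D + crate A + crate G + crate C: weight 2 + 8 + 4 + 3 + 2 = 19 ≤ 20, value 9 + 16 + 9 + 9 + 4 = 47.
crate F + crate D + crate A + crate G: weight 2 + 8 + 4 + 3 = 17 ≤ 20, value 9 + 16 + 9 + 9 = 43.
crate F + crate D + crate G + crate C: weight 2 + 8 + 3 + 2 = 15 ≤ 20, value 9 + 16 + 9 + 4 = 38.
Best is crate F, crate D, crate A, crate G, and crate C with total value 47.

47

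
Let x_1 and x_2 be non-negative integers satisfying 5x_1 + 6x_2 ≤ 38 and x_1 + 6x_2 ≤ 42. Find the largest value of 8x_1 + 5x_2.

Relaxing integrality, the LP optimum is 60.80 at (x_1,x_2) = (7.6, 0), which is not an integer point.
(x_1,x_2)=(7,0) is feasible, giving 56.
(x_1,x_2)=(6,1) is feasible, giving 53.
(x_1,x_2)=(6,0) is feasible, giving 48.
No feasible integer point exceeds 56.

56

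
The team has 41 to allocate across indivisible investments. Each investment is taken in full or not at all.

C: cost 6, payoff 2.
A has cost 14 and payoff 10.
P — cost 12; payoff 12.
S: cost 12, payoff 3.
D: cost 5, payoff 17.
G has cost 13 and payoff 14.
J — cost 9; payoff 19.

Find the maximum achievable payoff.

This is an integer program with binary decision variables.
Allowing fractional choices, the relaxed optimum would be about 63.4, but investments are indivisible.
A + D + G + J: cost 14 + 5 + 13 + 9 = 41 ≤ 41, payoff 10 + 17 + 14 + 19 = 60.
P + D + G + J: cost 12 + 5 + 13 + 9 = 39 ≤ 41, payoff 12 + 17 + 14 + 19 = 62.
A + P + D + J: cost 14 + 12 + 5 + 9 = 40 ≤ 41, payoff 10 + 12 + 17 + 19 = 58.
Best is P, D, G, and J with total payoff 62.

62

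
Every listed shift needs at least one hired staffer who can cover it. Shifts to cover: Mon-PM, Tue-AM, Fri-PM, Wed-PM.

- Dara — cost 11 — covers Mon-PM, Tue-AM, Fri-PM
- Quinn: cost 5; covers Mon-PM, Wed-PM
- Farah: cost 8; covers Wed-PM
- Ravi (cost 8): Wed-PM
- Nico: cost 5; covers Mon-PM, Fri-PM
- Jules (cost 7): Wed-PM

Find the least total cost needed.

16

The greedy cost-per-new-shift heuristic would pick Quinn, Nico, and Dara for 21, but a cheaper cover exists.
Choose Dara and Quinn: together they cover Mon-PM, Tue-AM, Fri-PM, Wed-PM — every shift.
Total cost: 11 + 5 = 16.
No cover costs less than 16.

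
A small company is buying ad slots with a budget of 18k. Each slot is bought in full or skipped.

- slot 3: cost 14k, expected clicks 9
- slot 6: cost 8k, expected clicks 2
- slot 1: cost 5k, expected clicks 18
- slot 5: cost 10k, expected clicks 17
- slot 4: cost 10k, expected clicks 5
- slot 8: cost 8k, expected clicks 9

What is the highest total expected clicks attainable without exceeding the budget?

Take slot 1 and slot 5: cost 5 + 10 = 15 ≤ 18, expected clicks 18 + 17 = 35.
No other feasible combination does better.

35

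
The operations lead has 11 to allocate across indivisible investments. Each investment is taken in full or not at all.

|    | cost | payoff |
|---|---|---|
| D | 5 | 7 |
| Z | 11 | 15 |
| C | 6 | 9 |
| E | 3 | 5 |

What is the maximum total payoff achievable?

16

Allowing fractional choices, the relaxed optimum would be about 16.8, but investments are indivisible.
D + C: cost 5 + 6 = 11 ≤ 11, payoff 7 + 9 = 16.
Z: cost 11 ≤ 11, payoff 15.
Best is D and C with total payoff 16.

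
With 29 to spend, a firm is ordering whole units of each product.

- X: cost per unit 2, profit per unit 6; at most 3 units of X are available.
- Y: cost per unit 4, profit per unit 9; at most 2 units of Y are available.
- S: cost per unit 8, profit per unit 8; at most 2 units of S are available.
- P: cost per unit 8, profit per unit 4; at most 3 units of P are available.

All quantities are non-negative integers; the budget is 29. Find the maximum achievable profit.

46

This is a bounded integer knapsack.
Take 2×X, 2×Y, and 2×S: cost 28 ≤ 29, profit 2·6 + 2·9 + 2·8 = 46.
No other integer combination yields more.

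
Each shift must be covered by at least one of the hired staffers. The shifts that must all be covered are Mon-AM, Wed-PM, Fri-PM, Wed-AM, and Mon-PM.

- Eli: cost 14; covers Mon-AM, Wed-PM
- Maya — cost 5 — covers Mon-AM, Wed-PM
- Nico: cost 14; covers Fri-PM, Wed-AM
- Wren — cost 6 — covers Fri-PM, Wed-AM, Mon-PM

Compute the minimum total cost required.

11

Choose Maya and Wren: together they cover Mon-AM, Wed-PM, Fri-PM, Wed-AM, Mon-PM — every shift.
Total cost: 5 + 6 = 11.
No cover costs less than 11.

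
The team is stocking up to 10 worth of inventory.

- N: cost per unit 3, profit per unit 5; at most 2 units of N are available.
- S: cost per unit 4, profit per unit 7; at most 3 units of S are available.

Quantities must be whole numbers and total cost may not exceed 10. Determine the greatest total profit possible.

17

Take 2×N and 1×S: cost 10 ≤ 10, profit 2·5 + 1·7 = 17.
No other integer combination yields more.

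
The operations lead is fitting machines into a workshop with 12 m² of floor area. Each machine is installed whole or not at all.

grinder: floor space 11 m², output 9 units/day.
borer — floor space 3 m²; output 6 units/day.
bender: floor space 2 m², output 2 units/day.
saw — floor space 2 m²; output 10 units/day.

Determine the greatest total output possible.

Allowing fractional choices, the relaxed optimum would be about 22.1, but machines are indivisible.
bender + saw: floor space 2 + 2 = 4 ≤ 12, output 2 + 10 = 12.
borer + bender + saw: floor space 3 + 2 + 2 = 7 ≤ 12, output 6 + 2 + 10 = 18.
borer + saw: floor space 3 + 2 = 5 ≤ 12, output 6 + 10 = 16.
Best is borer, bender, and saw with total output 18.

18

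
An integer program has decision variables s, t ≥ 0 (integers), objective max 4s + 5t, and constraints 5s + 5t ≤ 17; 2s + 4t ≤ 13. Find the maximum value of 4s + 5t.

Relaxing integrality, the LP optimum is 16.70 at (s,t) = (0.3, 3.1), which is not an integer point.
(s,t)=(0,3): 5·0+5·3=15≤17, 2·0+4·3=12≤13, objective 15.
(s,t)=(1,2): 5·1+5·2=15≤17, 2·1+4·2=10≤13, objective 14.
(s,t)=(0,2): 5·0+5·2=10≤17, 2·0+4·2=8≤13, objective 10.
The best lattice point is (0,3), giving 15.

15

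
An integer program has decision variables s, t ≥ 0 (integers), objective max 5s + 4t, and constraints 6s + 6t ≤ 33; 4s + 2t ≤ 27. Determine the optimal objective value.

25

The continuous relaxation peaks at (5.5, 0) with value 27.50; rounding to a feasible lattice point costs some objective.
(s,t)=(5,0): 6·5+6·0=30≤33, 4·5+2·0=20≤27, objective 25.
(s,t)=(4,1): 6·4+6·1=30≤33, 4·4+2·1=18≤27, objective 24.
(s,t)=(4,0): 6·4+6·0=24≤33, 4·4+2·0=16≤27, objective 20.
Maximum is 25 at (s,t)=(5,0).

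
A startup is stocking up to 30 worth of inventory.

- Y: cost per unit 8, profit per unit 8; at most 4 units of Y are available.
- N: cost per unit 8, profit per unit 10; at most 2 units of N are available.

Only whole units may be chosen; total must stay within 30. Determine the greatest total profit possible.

This is a bounded integer knapsack.
1×Y and 2×N: cost 24 ≤ 30, profit 1·8 + 2·10 = 28.
2×Y and 1×N: cost 24 ≤ 30, profit 2·8 + 1·10 = 26.
Best is 28.

28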